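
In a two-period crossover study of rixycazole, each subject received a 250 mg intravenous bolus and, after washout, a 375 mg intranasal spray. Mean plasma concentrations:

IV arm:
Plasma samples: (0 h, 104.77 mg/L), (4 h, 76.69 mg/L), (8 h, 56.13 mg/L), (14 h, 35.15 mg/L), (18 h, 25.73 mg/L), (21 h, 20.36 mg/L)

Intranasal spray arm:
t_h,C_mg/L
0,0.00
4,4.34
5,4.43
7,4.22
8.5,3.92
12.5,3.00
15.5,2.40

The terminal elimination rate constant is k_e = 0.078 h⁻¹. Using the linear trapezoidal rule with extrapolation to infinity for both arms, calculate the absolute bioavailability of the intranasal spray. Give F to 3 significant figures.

Trapezoidal AUC_0→21 (IV):
  [0→4]: (104.77+76.69)/2 × 4 = 362.92
  [4→8]: (76.69+56.13)/2 × 4 = 265.64
  [8→14]: (56.13+35.15)/2 × 6 = 273.84
  [14→18]: (35.15+25.73)/2 × 4 = 121.76
  [18→21]: (25.73+20.36)/2 × 3 = 69.135
  Sum = 1093.295 mg/L·h
IV tail: 20.36/0.078 = 261.026; AUC_iv,0→∞ = 1093.295 + 261.026 = 1354.321 mg/L·h
Trapezoidal AUC_0→15.5 (intranasal spray):
  [0→4]: (0.00+4.34)/2 × 4 = 8.68
  [4→5]: (4.34+4.43)/2 × 1 = 4.385
  [5→7]: (4.43+4.22)/2 × 2 = 8.65
  [7→8.5]: (4.22+3.92)/2 × 1.5 = 6.105
  [8.5→12.5]: (3.92+3.00)/2 × 4 = 13.84
  [12.5→15.5]: (3.00+2.40)/2 × 3 = 8.1
  Sum = 49.76 mg/L·h
intranasal spray tail: 2.40/0.078 = 30.769; AUC_ev,0→∞ = 49.76 + 30.769 = 80.529 mg/L·h
F = (AUC_ev/D_ev)/(AUC_iv/D_iv) = (80.529/375)/(1354.321/250) = 0.214744/5.417284 = 0.0396

F = 0.0396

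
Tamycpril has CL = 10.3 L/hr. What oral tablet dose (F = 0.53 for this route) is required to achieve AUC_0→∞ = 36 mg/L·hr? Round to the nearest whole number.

Dose = CL × AUC_0→∞ / F
     = 10.3 × 36 / 0.53 = 699.623 mg

Dose = 700 mg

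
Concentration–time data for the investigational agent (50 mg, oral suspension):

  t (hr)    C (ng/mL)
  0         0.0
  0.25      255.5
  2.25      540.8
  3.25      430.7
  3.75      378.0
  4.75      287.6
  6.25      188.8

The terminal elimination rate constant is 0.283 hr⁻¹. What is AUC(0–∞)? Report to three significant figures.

Trapezoidal AUC_0→6.25:
  [0→0.25]: (0.0+255.5)/2 × 0.25 = 31.9375
  [0.25→2.25]: (255.5+540.8)/2 × 2 = 796.3
  [2.25→3.25]: (540.8+430.7)/2 × 1 = 485.75
  [3.25→3.75]: (430.7+378.0)/2 × 0.5 = 202.175
  [3.75→4.75]: (378.0+287.6)/2 × 1 = 332.8
  [4.75→6.25]: (287.6+188.8)/2 × 1.5 = 357.3
  Sum = 2206.2625 ng/mL·hr
Extrapolated tail: C_last / k_e = 188.8 / 0.283 = 667.138
AUC_0→∞ = 2206.2625 + 667.138 = 2873.4005 ng/mL·hr

AUC = 2870 ng/mL·hr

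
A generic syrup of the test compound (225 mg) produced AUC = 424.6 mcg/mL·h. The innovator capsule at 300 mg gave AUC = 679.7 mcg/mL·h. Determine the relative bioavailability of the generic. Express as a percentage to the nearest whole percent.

F_rel = 83%

F_rel = (AUC_test/D_test) / (AUC_ref/D_ref)
      = (424.6/225) / (679.7/300)
      = 1.88711 / 2.26567 = 0.8329 = 83.29%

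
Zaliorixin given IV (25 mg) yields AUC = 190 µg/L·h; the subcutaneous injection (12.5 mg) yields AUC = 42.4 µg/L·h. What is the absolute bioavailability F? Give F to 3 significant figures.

F = (AUC_ev / D_ev) / (AUC_iv / D_iv)
  = (42.4/12.5) / (190/25)
  = 3.392 / 7.6 = 0.4463

F = 0.446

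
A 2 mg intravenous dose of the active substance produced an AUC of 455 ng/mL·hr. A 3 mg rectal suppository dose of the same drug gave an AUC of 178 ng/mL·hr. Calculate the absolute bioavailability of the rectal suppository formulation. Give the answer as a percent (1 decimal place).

F = 26.1%

F = (AUC_ev / D_ev) / (AUC_iv / D_iv)
  = (178/3) / (455/2)
  = 59.3333 / 227.5 = 0.2608
  = 26.08%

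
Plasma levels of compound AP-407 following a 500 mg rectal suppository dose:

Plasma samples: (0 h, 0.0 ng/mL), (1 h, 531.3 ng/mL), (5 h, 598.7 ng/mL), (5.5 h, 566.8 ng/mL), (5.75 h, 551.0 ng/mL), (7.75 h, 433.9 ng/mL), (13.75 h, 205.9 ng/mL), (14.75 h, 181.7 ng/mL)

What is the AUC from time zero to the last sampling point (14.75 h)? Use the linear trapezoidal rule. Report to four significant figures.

AUC = 6055 ng/mL·h

Trapezoidal AUC_0→14.75:
  [0→1]: (0.0+531.3)/2 × 1 = 265.65
  [1→5]: (531.3+598.7)/2 × 4 = 2260.0
  [5→5.5]: (598.7+566.8)/2 × 0.5 = 291.375
  [5.5→5.75]: (566.8+551.0)/2 × 0.25 = 139.725
  [5.75→7.75]: (551.0+433.9)/2 × 2 = 984.9
  [7.75→13.75]: (433.9+205.9)/2 × 6 = 1919.4
  [13.75→14.75]: (205.9+181.7)/2 × 1 = 193.8
  Sum = 6054.85 ng/mL·h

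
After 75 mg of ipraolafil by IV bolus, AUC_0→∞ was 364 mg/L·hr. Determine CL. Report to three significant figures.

CL = 0.206 L/hr

CL = Dose_iv / AUC_0→∞
   = 75 / 364 = 0.206044 L/hr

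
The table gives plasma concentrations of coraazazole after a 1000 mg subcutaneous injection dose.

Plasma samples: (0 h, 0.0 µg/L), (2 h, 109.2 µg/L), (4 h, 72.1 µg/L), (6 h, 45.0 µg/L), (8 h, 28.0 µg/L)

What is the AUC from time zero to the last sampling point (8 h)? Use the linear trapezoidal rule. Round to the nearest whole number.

Trapezoidal AUC_0→8:
  [0→2]: (0.0+109.2)/2 × 2 = 109.2
  [2→4]: (109.2+72.1)/2 × 2 = 181.3
  [4→6]: (72.1+45.0)/2 × 2 = 117.1
  [6→8]: (45.0+28.0)/2 × 2 = 73.0
  Sum = 480.6 µg/L·h

AUC = 481 µg/L·h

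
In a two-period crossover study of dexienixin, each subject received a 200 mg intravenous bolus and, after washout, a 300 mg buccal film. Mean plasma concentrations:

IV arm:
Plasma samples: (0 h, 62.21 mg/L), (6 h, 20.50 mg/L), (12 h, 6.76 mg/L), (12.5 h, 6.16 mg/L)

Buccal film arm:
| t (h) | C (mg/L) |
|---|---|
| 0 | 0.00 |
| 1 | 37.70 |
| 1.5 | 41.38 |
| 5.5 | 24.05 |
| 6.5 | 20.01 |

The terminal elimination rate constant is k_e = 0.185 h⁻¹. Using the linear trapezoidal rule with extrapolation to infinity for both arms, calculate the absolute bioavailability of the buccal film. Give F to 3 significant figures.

Trapezoidal AUC_0→12.5 (IV):
  [0→6]: (62.21+20.50)/2 × 6 = 248.13
  [6→12]: (20.50+6.76)/2 × 6 = 81.78
  [12→12.5]: (6.76+6.16)/2 × 0.5 = 3.23
  Sum = 333.14 mg/L·h
IV tail: 6.16/0.185 = 33.297; AUC_iv,0→∞ = 333.14 + 33.297 = 366.437 mg/L·h
Trapezoidal AUC_0→6.5 (buccal film):
  [0→1]: (0.00+37.70)/2 × 1 = 18.85
  [1→1.5]: (37.70+41.38)/2 × 0.5 = 19.77
  [1.5→5.5]: (41.38+24.05)/2 × 4 = 130.86
  [5.5→6.5]: (24.05+20.01)/2 × 1 = 22.03
  Sum = 191.51 mg/L·h
buccal film tail: 20.01/0.185 = 108.162; AUC_ev,0→∞ = 191.51 + 108.162 = 299.672 mg/L·h
F = (AUC_ev/D_ev)/(AUC_iv/D_iv) = (299.672/300)/(366.437/200) = 0.998907/1.832185 = 0.5452

F = 0.545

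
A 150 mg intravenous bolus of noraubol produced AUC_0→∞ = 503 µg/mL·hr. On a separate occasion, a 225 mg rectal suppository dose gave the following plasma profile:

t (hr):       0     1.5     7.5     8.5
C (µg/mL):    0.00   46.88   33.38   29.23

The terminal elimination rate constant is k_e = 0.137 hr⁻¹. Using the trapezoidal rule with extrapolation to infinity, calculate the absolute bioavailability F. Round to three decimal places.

Trapezoidal AUC_0→8.5 (rectal suppository):
  [0→1.5]: (0.00+46.88)/2 × 1.5 = 35.16
  [1.5→7.5]: (46.88+33.38)/2 × 6 = 240.78
  [7.5→8.5]: (33.38+29.23)/2 × 1 = 31.305
  Sum = 307.245 µg/mL·hr
Tail: C_last/k_e = 29.23/0.137 = 213.358
AUC_0→∞ (rectal suppository) = 307.245 + 213.358 = 520.603 µg/mL·hr
F = (AUC_ev/D_ev)/(AUC_iv/D_iv) = (520.603/225)/(503/150) = 2.31379/3.35333 = 0.6900

F = 0.690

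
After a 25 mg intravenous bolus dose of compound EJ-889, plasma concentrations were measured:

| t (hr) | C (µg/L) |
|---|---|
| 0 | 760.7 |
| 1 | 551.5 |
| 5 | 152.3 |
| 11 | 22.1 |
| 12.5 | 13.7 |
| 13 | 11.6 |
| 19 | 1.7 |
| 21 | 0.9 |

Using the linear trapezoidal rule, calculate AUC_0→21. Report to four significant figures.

AUC = 2663 µg/L·hr

Trapezoidal AUC_0→21:
  [0→1]: (760.7+551.5)/2 × 1 = 656.1
  [1→5]: (551.5+152.3)/2 × 4 = 1407.6
  [5→11]: (152.3+22.1)/2 × 6 = 523.2
  [11→12.5]: (22.1+13.7)/2 × 1.5 = 26.85
  [12.5→13]: (13.7+11.6)/2 × 0.5 = 6.325
  [13→19]: (11.6+1.7)/2 × 6 = 39.9
  [19→21]: (1.7+0.9)/2 × 2 = 2.6
  Sum = 2662.575 µg/L·hr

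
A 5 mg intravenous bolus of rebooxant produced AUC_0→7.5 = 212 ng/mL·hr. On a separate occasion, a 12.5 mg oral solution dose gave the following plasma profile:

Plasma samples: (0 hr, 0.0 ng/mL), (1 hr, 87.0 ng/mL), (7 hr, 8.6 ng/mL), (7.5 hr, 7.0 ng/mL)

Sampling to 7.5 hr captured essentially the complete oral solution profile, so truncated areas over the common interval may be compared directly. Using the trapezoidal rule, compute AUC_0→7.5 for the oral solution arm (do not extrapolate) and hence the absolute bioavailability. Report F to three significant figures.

F = 0.631

Trapezoidal AUC_0→7.5 (oral solution):
  [0→1]: (0.0+87.0)/2 × 1 = 43.5
  [1→7]: (87.0+8.6)/2 × 6 = 286.8
  [7→7.5]: (8.6+7.0)/2 × 0.5 = 3.9
  Sum = 334.2 ng/mL·hr
F = (AUC_ev/D_ev)/(AUC_iv/D_iv) = (334.2/12.5)/(212/5) = 26.736/42.4 = 0.6306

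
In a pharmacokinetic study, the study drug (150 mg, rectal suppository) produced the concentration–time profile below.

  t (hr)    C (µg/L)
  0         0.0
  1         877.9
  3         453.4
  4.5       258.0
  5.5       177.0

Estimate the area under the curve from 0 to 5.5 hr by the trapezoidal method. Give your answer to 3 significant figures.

AUC = 2520 µg/L·hr

Trapezoidal AUC_0→5.5:
  [0→1]: (0.0+877.9)/2 × 1 = 438.95
  [1→3]: (877.9+453.4)/2 × 2 = 1331.3
  [3→4.5]: (453.4+258.0)/2 × 1.5 = 533.55
  [4.5→5.5]: (258.0+177.0)/2 × 1 = 217.5
  Sum = 2521.3 µg/L·hr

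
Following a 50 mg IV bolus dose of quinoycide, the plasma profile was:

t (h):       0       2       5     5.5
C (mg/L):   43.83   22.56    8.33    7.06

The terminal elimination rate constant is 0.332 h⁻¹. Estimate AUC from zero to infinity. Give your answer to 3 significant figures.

AUC = 138 mg/L·h

Trapezoidal AUC_0→5.5:
  [0→2]: (43.83+22.56)/2 × 2 = 66.39
  [2→5]: (22.56+8.33)/2 × 3 = 46.335
  [5→5.5]: (8.33+7.06)/2 × 0.5 = 3.8475
  Sum = 116.5725 mg/L·h
Extrapolated tail: C_last / k_e = 7.06 / 0.332 = 21.265
AUC_0→∞ = 116.5725 + 21.265 = 137.8375 mg/L·h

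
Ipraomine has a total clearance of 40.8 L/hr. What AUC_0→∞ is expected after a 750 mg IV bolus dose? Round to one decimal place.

AUC = 18.4 mg/L·hr

AUC_0→∞ = Dose_iv / CL
        = 750 / 40.8 = 18.3824 mg/L·hr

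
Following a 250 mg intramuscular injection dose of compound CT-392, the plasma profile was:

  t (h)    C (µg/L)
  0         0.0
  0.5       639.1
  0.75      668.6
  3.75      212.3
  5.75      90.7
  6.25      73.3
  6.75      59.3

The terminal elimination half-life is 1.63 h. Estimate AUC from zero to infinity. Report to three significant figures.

Trapezoidal AUC_0→6.75:
  [0→0.5]: (0.0+639.1)/2 × 0.5 = 159.775
  [0.5→0.75]: (639.1+668.6)/2 × 0.25 = 163.4625
  [0.75→3.75]: (668.6+212.3)/2 × 3 = 1321.35
  [3.75→5.75]: (212.3+90.7)/2 × 2 = 303.0
  [5.75→6.25]: (90.7+73.3)/2 × 0.5 = 41.0
  [6.25→6.75]: (73.3+59.3)/2 × 0.5 = 33.15
  Sum = 2021.7375 µg/L·h
k_e = ln2 / t½ = 0.693147 / 1.63 = 0.4252 h^-1
Extrapolated tail: C_last / k_e = 59.3 / 0.4252 = 139.464
AUC_0→∞ = 2021.7375 + 139.464 = 2161.2015 µg/L·h

AUC = 2160 µg/L·h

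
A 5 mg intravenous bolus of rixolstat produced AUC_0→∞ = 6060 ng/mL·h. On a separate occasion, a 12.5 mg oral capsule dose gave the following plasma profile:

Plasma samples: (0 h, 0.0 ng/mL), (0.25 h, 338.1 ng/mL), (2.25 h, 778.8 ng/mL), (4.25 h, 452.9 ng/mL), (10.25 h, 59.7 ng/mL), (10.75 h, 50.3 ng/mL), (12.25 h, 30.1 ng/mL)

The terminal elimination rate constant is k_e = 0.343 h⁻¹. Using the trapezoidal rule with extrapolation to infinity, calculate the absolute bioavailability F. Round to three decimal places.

F = 0.271

Trapezoidal AUC_0→12.25 (oral capsule):
  [0→0.25]: (0.0+338.1)/2 × 0.25 = 42.2625
  [0.25→2.25]: (338.1+778.8)/2 × 2 = 1116.9
  [2.25→4.25]: (778.8+452.9)/2 × 2 = 1231.7
  [4.25→10.25]: (452.9+59.7)/2 × 6 = 1537.8
  [10.25→10.75]: (59.7+50.3)/2 × 0.5 = 27.5
  [10.75→12.25]: (50.3+30.1)/2 × 1.5 = 60.3
  Sum = 4016.4625 ng/mL·h
Tail: C_last/k_e = 30.1/0.343 = 87.755
AUC_0→∞ (oral capsule) = 4016.4625 + 87.755 = 4104.2175 ng/mL·h
F = (AUC_ev/D_ev)/(AUC_iv/D_iv) = (4104.2175/12.5)/(6060/5) = 328.3374/1212 = 0.2709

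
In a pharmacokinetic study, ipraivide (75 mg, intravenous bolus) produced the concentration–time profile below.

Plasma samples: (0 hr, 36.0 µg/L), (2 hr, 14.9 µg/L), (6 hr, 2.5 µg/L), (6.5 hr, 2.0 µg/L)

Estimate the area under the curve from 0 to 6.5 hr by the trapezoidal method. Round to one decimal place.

AUC = 86.8 µg/L·hr

Trapezoidal AUC_0→6.5:
  [0→2]: (36.0+14.9)/2 × 2 = 50.9
  [2→6]: (14.9+2.5)/2 × 4 = 34.8
  [6→6.5]: (2.5+2.0)/2 × 0.5 = 1.125
  Sum = 86.825 µg/L·hr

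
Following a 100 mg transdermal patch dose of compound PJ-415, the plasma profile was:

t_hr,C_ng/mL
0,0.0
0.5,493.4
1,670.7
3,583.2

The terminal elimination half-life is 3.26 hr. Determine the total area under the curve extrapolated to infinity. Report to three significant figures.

AUC = 4410 ng/mL·hr

Trapezoidal AUC_0→3:
  [0→0.5]: (0.0+493.4)/2 × 0.5 = 123.35
  [0.5→1]: (493.4+670.7)/2 × 0.5 = 291.025
  [1→3]: (670.7+583.2)/2 × 2 = 1253.9
  Sum = 1668.275 ng/mL·hr
k_e = ln2 / t½ = 0.693147 / 3.26 = 0.2126 hr^-1
Extrapolated tail: C_last / k_e = 583.2 / 0.2126 = 2743.180
AUC_0→∞ = 1668.275 + 2743.180 = 4411.455 ng/mL·hr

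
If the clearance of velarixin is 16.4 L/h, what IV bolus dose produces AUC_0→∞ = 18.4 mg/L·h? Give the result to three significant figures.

Dose = 302 mg

Dose_iv = CL × AUC_0→∞
     = 16.4 × 18.4 = 301.76 mg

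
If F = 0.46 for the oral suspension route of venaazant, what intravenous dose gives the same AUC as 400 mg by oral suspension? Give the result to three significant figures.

D_iv = 184 mg

Systemic exposure from an extravascular dose = F × D_ev, so the equivalent IV dose is F × D_ev.
D_iv = F × D_ev = 0.46 × 400 = 184 mg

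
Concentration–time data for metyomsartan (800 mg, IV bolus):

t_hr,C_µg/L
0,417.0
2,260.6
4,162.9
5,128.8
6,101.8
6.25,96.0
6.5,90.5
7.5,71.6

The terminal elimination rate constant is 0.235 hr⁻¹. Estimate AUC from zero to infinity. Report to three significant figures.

AUC = 1800 µg/L·hr

Trapezoidal AUC_0→7.5:
  [0→2]: (417.0+260.6)/2 × 2 = 677.6
  [2→4]: (260.6+162.9)/2 × 2 = 423.5
  [4→5]: (162.9+128.8)/2 × 1 = 145.85
  [5→6]: (128.8+101.8)/2 × 1 = 115.3
  [6→6.25]: (101.8+96.0)/2 × 0.25 = 24.725
  [6.25→6.5]: (96.0+90.5)/2 × 0.25 = 23.3125
  [6.5→7.5]: (90.5+71.6)/2 × 1 = 81.05
  Sum = 1491.3375 µg/L·hr
Extrapolated tail: C_last / k_e = 71.6 / 0.235 = 304.681
AUC_0→∞ = 1491.3375 + 304.681 = 1796.0185 µg/L·hr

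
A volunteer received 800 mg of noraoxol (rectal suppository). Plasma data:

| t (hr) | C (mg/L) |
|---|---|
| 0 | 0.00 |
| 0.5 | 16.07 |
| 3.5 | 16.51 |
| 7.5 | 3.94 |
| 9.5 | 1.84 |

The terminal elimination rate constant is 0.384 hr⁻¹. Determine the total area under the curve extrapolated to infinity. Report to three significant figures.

Trapezoidal AUC_0→9.5:
  [0→0.5]: (0.00+16.07)/2 × 0.5 = 4.0175
  [0.5→3.5]: (16.07+16.51)/2 × 3 = 48.87
  [3.5→7.5]: (16.51+3.94)/2 × 4 = 40.9
  [7.5→9.5]: (3.94+1.84)/2 × 2 = 5.78
  Sum = 99.5675 mg/L·hr
Extrapolated tail: C_last / k_e = 1.84 / 0.384 = 4.792
AUC_0→∞ = 99.5675 + 4.792 = 104.3595 mg/L·hr

AUC = 104 mg/L·hr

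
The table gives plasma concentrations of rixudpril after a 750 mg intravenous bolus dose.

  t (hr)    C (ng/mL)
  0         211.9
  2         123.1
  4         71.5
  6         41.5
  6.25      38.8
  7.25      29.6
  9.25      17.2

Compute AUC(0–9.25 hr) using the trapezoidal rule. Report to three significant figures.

AUC = 734 ng/mL·hr

Trapezoidal AUC_0→9.25:
  [0→2]: (211.9+123.1)/2 × 2 = 335.0
  [2→4]: (123.1+71.5)/2 × 2 = 194.6
  [4→6]: (71.5+41.5)/2 × 2 = 113.0
  [6→6.25]: (41.5+38.8)/2 × 0.25 = 10.0375
  [6.25→7.25]: (38.8+29.6)/2 × 1 = 34.2
  [7.25→9.25]: (29.6+17.2)/2 × 2 = 46.8
  Sum = 733.6375 ng/mL·hr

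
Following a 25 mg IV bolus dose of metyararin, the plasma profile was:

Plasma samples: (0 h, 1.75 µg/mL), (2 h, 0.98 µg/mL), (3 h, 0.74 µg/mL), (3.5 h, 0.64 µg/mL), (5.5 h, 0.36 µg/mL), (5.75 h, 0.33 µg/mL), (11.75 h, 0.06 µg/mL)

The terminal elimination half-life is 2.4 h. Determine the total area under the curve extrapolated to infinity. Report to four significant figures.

AUC = 6.399 µg/mL·h

Trapezoidal AUC_0→11.75:
  [0→2]: (1.75+0.98)/2 × 2 = 2.73
  [2→3]: (0.98+0.74)/2 × 1 = 0.86
  [3→3.5]: (0.74+0.64)/2 × 0.5 = 0.345
  [3.5→5.5]: (0.64+0.36)/2 × 2 = 1.0
  [5.5→5.75]: (0.36+0.33)/2 × 0.25 = 0.08625
  [5.75→11.75]: (0.33+0.06)/2 × 6 = 1.17
  Sum = 6.19125 µg/mL·h
k_e = ln2 / t½ = 0.693147 / 2.4 = 0.2888 h^-1
Extrapolated tail: C_last / k_e = 0.06 / 0.2888 = 0.208
AUC_0→∞ = 6.19125 + 0.208 = 6.39925 µg/mL·h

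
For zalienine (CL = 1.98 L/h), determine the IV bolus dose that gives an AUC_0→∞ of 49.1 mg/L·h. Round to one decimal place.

Dose_iv = CL × AUC_0→∞
     = 1.98 × 49.1 = 97.218 mg

Dose = 97.2 mg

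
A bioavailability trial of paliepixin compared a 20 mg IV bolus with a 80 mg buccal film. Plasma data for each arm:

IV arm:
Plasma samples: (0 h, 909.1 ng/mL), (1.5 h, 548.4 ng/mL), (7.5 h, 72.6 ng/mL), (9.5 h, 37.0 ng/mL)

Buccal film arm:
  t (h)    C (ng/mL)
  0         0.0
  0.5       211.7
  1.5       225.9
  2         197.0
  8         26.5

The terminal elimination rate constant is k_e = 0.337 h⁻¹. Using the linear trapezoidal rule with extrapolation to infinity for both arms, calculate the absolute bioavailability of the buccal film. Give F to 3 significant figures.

Trapezoidal AUC_0→9.5 (IV):
  [0→1.5]: (909.1+548.4)/2 × 1.5 = 1093.125
  [1.5→7.5]: (548.4+72.6)/2 × 6 = 1863.0
  [7.5→9.5]: (72.6+37.0)/2 × 2 = 109.6
  Sum = 3065.725 ng/mL·h
IV tail: 37.0/0.337 = 109.792; AUC_iv,0→∞ = 3065.725 + 109.792 = 3175.517 ng/mL·h
Trapezoidal AUC_0→8 (buccal film):
  [0→0.5]: (0.0+211.7)/2 × 0.5 = 52.925
  [0.5→1.5]: (211.7+225.9)/2 × 1 = 218.8
  [1.5→2]: (225.9+197.0)/2 × 0.5 = 105.725
  [2→8]: (197.0+26.5)/2 × 6 = 670.5
  Sum = 1047.95 ng/mL·h
buccal film tail: 26.5/0.337 = 78.635; AUC_ev,0→∞ = 1047.95 + 78.635 = 1126.585 ng/mL·h
F = (AUC_ev/D_ev)/(AUC_iv/D_iv) = (1126.585/80)/(3175.517/20) = 14.0823/158.77585 = 0.0887

F = 0.0887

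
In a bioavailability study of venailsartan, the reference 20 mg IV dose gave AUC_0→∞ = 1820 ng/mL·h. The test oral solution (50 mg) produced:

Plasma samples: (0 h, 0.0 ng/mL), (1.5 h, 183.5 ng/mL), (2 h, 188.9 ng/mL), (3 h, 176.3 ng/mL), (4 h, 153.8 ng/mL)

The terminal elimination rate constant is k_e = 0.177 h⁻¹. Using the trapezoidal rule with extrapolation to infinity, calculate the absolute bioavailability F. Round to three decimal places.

F = 0.318

Trapezoidal AUC_0→4 (oral solution):
  [0→1.5]: (0.0+183.5)/2 × 1.5 = 137.625
  [1.5→2]: (183.5+188.9)/2 × 0.5 = 93.1
  [2→3]: (188.9+176.3)/2 × 1 = 182.6
  [3→4]: (176.3+153.8)/2 × 1 = 165.05
  Sum = 578.375 ng/mL·h
Tail: C_last/k_e = 153.8/0.177 = 868.927
AUC_0→∞ (oral solution) = 578.375 + 868.927 = 1447.302 ng/mL·h
F = (AUC_ev/D_ev)/(AUC_iv/D_iv) = (1447.302/50)/(1820/20) = 28.94604/91 = 0.3181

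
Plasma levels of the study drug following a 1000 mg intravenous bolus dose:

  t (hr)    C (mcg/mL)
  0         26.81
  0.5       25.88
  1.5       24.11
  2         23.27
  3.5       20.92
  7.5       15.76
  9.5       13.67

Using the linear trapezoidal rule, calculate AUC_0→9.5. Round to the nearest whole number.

AUC = 186 mcg/mL·hr

Trapezoidal AUC_0→9.5:
  [0→0.5]: (26.81+25.88)/2 × 0.5 = 13.1725
  [0.5→1.5]: (25.88+24.11)/2 × 1 = 24.995
  [1.5→2]: (24.11+23.27)/2 × 0.5 = 11.845
  [2→3.5]: (23.27+20.92)/2 × 1.5 = 33.1425
  [3.5→7.5]: (20.92+15.76)/2 × 4 = 73.36
  [7.5→9.5]: (15.76+13.67)/2 × 2 = 29.43
  Sum = 185.945 mcg/mL·hr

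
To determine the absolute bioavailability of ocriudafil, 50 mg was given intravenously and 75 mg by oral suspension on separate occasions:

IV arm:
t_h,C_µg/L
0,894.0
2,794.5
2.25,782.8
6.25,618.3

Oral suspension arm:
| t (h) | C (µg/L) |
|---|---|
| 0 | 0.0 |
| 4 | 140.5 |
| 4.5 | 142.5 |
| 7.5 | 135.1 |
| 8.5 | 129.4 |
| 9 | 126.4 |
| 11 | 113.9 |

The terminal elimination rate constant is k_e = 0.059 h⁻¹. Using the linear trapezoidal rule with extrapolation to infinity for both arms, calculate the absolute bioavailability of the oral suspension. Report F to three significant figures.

F = 0.138

Trapezoidal AUC_0→6.25 (IV):
  [0→2]: (894.0+794.5)/2 × 2 = 1688.5
  [2→2.25]: (794.5+782.8)/2 × 0.25 = 197.1625
  [2.25→6.25]: (782.8+618.3)/2 × 4 = 2802.2
  Sum = 4687.8625 µg/L·h
IV tail: 618.3/0.059 = 10479.661; AUC_iv,0→∞ = 4687.8625 + 10479.661 = 15167.5235 µg/L·h
Trapezoidal AUC_0→11 (oral suspension):
  [0→4]: (0.0+140.5)/2 × 4 = 281.0
  [4→4.5]: (140.5+142.5)/2 × 0.5 = 70.75
  [4.5→7.5]: (142.5+135.1)/2 × 3 = 416.4
  [7.5→8.5]: (135.1+129.4)/2 × 1 = 132.25
  [8.5→9]: (129.4+126.4)/2 × 0.5 = 63.95
  [9→11]: (126.4+113.9)/2 × 2 = 240.3
  Sum = 1204.65 µg/L·h
oral suspension tail: 113.9/0.059 = 1930.508; AUC_ev,0→∞ = 1204.65 + 1930.508 = 3135.158 µg/L·h
F = (AUC_ev/D_ev)/(AUC_iv/D_iv) = (3135.158/75)/(15167.5235/50) = 41.8021/303.35047 = 0.1378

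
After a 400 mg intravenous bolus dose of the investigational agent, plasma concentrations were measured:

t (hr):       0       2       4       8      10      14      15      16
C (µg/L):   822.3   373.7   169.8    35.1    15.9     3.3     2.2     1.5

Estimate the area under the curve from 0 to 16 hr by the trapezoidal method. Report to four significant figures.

Trapezoidal AUC_0→16:
  [0→2]: (822.3+373.7)/2 × 2 = 1196.0
  [2→4]: (373.7+169.8)/2 × 2 = 543.5
  [4→8]: (169.8+35.1)/2 × 4 = 409.8
  [8→10]: (35.1+15.9)/2 × 2 = 51.0
  [10→14]: (15.9+3.3)/2 × 4 = 38.4
  [14→15]: (3.3+2.2)/2 × 1 = 2.75
  [15→16]: (2.2+1.5)/2 × 1 = 1.85
  Sum = 2243.3 µg/L·hr

AUC = 2243 µg/L·hr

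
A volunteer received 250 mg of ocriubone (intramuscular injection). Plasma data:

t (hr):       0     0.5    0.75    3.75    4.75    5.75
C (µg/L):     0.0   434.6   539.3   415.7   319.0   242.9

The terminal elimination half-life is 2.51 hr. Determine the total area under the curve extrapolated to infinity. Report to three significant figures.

AUC = 3190 µg/L·hr

Trapezoidal AUC_0→5.75:
  [0→0.5]: (0.0+434.6)/2 × 0.5 = 108.65
  [0.5→0.75]: (434.6+539.3)/2 × 0.25 = 121.7375
  [0.75→3.75]: (539.3+415.7)/2 × 3 = 1432.5
  [3.75→4.75]: (415.7+319.0)/2 × 1 = 367.35
  [4.75→5.75]: (319.0+242.9)/2 × 1 = 280.95
  Sum = 2311.1875 µg/L·hr
k_e = ln2 / t½ = 0.693147 / 2.51 = 0.2762 hr^-1
Extrapolated tail: C_last / k_e = 242.9 / 0.2762 = 879.435
AUC_0→∞ = 2311.1875 + 879.435 = 3190.6225 µg/L·hr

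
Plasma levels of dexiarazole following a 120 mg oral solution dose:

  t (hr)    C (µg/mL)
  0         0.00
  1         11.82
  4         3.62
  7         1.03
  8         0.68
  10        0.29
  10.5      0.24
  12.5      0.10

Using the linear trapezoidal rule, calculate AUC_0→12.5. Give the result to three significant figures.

AUC = 38.3 µg/mL·hr

Trapezoidal AUC_0→12.5:
  [0→1]: (0.00+11.82)/2 × 1 = 5.91
  [1→4]: (11.82+3.62)/2 × 3 = 23.16
  [4→7]: (3.62+1.03)/2 × 3 = 6.975
  [7→8]: (1.03+0.68)/2 × 1 = 0.855
  [8→10]: (0.68+0.29)/2 × 2 = 0.97
  [10→10.5]: (0.29+0.24)/2 × 0.5 = 0.1325
  [10.5→12.5]: (0.24+0.10)/2 × 2 = 0.34
  Sum = 38.3425 µg/mL·hr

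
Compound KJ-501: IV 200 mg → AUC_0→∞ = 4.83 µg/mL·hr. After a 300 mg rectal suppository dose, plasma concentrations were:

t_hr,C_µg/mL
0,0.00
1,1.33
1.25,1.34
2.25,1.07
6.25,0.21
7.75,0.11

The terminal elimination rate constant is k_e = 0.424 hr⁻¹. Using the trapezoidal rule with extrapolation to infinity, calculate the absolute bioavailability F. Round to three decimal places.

Trapezoidal AUC_0→7.75 (rectal suppository):
  [0→1]: (0.00+1.33)/2 × 1 = 0.665
  [1→1.25]: (1.33+1.34)/2 × 0.25 = 0.33375
  [1.25→2.25]: (1.34+1.07)/2 × 1 = 1.205
  [2.25→6.25]: (1.07+0.21)/2 × 4 = 2.56
  [6.25→7.75]: (0.21+0.11)/2 × 1.5 = 0.24
  Sum = 5.00375 µg/mL·hr
Tail: C_last/k_e = 0.11/0.424 = 0.259
AUC_0→∞ (rectal suppository) = 5.00375 + 0.259 = 5.26275 µg/mL·hr
F = (AUC_ev/D_ev)/(AUC_iv/D_iv) = (5.26275/300)/(4.83/200) = 0.0175425/0.02415 = 0.7264

F = 0.726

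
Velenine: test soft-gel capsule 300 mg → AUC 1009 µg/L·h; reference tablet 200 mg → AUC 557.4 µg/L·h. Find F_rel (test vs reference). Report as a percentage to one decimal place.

F_rel = 120.7%

F_rel = (AUC_test/D_test) / (AUC_ref/D_ref)
      = (1009/300) / (557.4/200)
      = 3.36333 / 2.787 = 1.2068 = 120.68%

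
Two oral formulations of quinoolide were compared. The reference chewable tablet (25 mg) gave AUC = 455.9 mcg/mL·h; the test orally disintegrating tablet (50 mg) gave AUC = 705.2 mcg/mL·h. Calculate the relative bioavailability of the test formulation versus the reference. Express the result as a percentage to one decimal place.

F_rel = (AUC_test/D_test) / (AUC_ref/D_ref)
      = (705.2/50) / (455.9/25)
      = 14.104 / 18.236 = 0.7734 = 77.34%

F_rel = 77.3%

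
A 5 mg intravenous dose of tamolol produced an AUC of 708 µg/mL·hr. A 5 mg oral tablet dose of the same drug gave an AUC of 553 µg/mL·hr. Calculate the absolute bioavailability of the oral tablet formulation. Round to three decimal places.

F = (AUC_ev / D_ev) / (AUC_iv / D_iv)
  = (553/5) / (708/5)
  = 110.6 / 141.6 = 0.7811

F = 0.781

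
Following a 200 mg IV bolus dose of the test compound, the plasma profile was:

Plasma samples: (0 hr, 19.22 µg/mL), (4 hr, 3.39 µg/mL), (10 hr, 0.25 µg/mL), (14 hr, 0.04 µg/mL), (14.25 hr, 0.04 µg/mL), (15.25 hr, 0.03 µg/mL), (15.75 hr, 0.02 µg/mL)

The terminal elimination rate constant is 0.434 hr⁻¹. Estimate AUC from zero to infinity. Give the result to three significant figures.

Trapezoidal AUC_0→15.75:
  [0→4]: (19.22+3.39)/2 × 4 = 45.22
  [4→10]: (3.39+0.25)/2 × 6 = 10.92
  [10→14]: (0.25+0.04)/2 × 4 = 0.58
  [14→14.25]: (0.04+0.04)/2 × 0.25 = 0.01
  [14.25→15.25]: (0.04+0.03)/2 × 1 = 0.035
  [15.25→15.75]: (0.03+0.02)/2 × 0.5 = 0.0125
  Sum = 56.7775 µg/mL·hr
Extrapolated tail: C_last / k_e = 0.02 / 0.434 = 0.046
AUC_0→∞ = 56.7775 + 0.046 = 56.8235 µg/mL·hr

AUC = 56.8 µg/mL·hr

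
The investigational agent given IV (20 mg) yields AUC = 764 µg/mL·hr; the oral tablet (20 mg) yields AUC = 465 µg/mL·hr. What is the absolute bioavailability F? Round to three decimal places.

F = (AUC_ev / D_ev) / (AUC_iv / D_iv)
  = (465/20) / (764/20)
  = 23.25 / 38.2 = 0.6086

F = 0.609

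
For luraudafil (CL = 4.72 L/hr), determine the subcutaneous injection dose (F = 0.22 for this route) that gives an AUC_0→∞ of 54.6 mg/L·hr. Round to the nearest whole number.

Dose = 1171 mg

Dose = CL × AUC_0→∞ / F
     = 4.72 × 54.6 / 0.22 = 1171.42 mg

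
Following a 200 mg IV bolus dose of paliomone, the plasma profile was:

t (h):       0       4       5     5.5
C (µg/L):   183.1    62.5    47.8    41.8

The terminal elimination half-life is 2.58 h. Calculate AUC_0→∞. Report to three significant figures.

Trapezoidal AUC_0→5.5:
  [0→4]: (183.1+62.5)/2 × 4 = 491.2
  [4→5]: (62.5+47.8)/2 × 1 = 55.15
  [5→5.5]: (47.8+41.8)/2 × 0.5 = 22.4
  Sum = 568.75 µg/L·h
k_e = ln2 / t½ = 0.693147 / 2.58 = 0.2687 h^-1
Extrapolated tail: C_last / k_e = 41.8 / 0.2687 = 155.564
AUC_0→∞ = 568.75 + 155.564 = 724.314 µg/L·h

AUC = 724 µg/L·h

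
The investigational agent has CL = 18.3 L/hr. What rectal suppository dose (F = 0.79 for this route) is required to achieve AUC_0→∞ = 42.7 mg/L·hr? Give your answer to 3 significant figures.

Dose = 989 mg

Dose = CL × AUC_0→∞ / F
     = 18.3 × 42.7 / 0.79 = 989.127 mg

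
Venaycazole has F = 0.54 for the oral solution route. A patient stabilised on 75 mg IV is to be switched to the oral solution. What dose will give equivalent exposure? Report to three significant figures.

For equal systemic exposure: F × D_ev = D_iv
D_ev = D_iv / F = 75 / 0.54 = 138.889 mg

D_oral = 139 mg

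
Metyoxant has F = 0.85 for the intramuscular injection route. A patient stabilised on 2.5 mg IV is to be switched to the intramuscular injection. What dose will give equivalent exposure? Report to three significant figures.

D_intramuscular = 2.94 mg

For equal systemic exposure: F × D_ev = D_iv
D_ev = D_iv / F = 2.5 / 0.85 = 2.94118 mg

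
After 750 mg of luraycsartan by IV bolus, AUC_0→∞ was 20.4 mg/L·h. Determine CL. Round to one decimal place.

CL = 36.8 L/h

CL = Dose_iv / AUC_0→∞
   = 750 / 20.4 = 36.7647 L/h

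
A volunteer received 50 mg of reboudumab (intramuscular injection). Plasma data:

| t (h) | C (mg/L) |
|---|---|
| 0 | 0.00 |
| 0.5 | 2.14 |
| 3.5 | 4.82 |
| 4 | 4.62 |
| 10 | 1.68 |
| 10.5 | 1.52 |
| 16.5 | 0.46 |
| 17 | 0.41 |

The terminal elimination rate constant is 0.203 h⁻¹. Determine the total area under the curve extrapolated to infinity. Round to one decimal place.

Trapezoidal AUC_0→17:
  [0→0.5]: (0.00+2.14)/2 × 0.5 = 0.535
  [0.5→3.5]: (2.14+4.82)/2 × 3 = 10.44
  [3.5→4]: (4.82+4.62)/2 × 0.5 = 2.36
  [4→10]: (4.62+1.68)/2 × 6 = 18.9
  [10→10.5]: (1.68+1.52)/2 × 0.5 = 0.8
  [10.5→16.5]: (1.52+0.46)/2 × 6 = 5.94
  [16.5→17]: (0.46+0.41)/2 × 0.5 = 0.2175
  Sum = 39.1925 mg/L·h
Extrapolated tail: C_last / k_e = 0.41 / 0.203 = 2.020
AUC_0→∞ = 39.1925 + 2.020 = 41.2125 mg/L·h

AUC = 41.2 mg/L·h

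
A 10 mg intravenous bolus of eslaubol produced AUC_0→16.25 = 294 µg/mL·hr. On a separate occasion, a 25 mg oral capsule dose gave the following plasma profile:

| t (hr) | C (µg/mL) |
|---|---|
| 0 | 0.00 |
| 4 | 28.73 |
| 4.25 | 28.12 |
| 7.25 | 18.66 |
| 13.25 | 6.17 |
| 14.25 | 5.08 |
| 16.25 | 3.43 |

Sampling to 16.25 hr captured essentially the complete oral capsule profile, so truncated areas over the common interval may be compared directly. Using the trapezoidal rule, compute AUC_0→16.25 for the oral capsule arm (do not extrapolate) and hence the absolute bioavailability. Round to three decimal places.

F = 0.304

Trapezoidal AUC_0→16.25 (oral capsule):
  [0→4]: (0.00+28.73)/2 × 4 = 57.46
  [4→4.25]: (28.73+28.12)/2 × 0.25 = 7.10625
  [4.25→7.25]: (28.12+18.66)/2 × 3 = 70.17
  [7.25→13.25]: (18.66+6.17)/2 × 6 = 74.49
  [13.25→14.25]: (6.17+5.08)/2 × 1 = 5.625
  [14.25→16.25]: (5.08+3.43)/2 × 2 = 8.51
  Sum = 223.36125 µg/mL·hr
F = (AUC_ev/D_ev)/(AUC_iv/D_iv) = (223.36125/25)/(294/10) = 8.93445/29.4 = 0.3039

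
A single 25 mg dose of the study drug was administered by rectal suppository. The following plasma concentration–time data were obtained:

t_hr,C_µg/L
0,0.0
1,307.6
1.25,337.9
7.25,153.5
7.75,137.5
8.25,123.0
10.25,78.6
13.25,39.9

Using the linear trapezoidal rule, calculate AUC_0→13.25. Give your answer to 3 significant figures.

AUC = 2230 µg/L·hr

Trapezoidal AUC_0→13.25:
  [0→1]: (0.0+307.6)/2 × 1 = 153.8
  [1→1.25]: (307.6+337.9)/2 × 0.25 = 80.6875
  [1.25→7.25]: (337.9+153.5)/2 × 6 = 1474.2
  [7.25→7.75]: (153.5+137.5)/2 × 0.5 = 72.75
  [7.75→8.25]: (137.5+123.0)/2 × 0.5 = 65.125
  [8.25→10.25]: (123.0+78.6)/2 × 2 = 201.6
  [10.25→13.25]: (78.6+39.9)/2 × 3 = 177.75
  Sum = 2225.9125 µg/L·hr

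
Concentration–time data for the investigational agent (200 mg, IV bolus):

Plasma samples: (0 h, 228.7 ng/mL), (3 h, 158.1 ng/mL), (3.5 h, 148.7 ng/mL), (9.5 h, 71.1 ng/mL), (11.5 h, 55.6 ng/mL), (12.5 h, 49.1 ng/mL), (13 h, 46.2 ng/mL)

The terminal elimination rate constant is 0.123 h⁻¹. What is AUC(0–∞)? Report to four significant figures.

AUC = 1895 ng/mL·h

Trapezoidal AUC_0→13:
  [0→3]: (228.7+158.1)/2 × 3 = 580.2
  [3→3.5]: (158.1+148.7)/2 × 0.5 = 76.7
  [3.5→9.5]: (148.7+71.1)/2 × 6 = 659.4
  [9.5→11.5]: (71.1+55.6)/2 × 2 = 126.7
  [11.5→12.5]: (55.6+49.1)/2 × 1 = 52.35
  [12.5→13]: (49.1+46.2)/2 × 0.5 = 23.825
  Sum = 1519.175 ng/mL·h
Extrapolated tail: C_last / k_e = 46.2 / 0.123 = 375.610
AUC_0→∞ = 1519.175 + 375.610 = 1894.785 ng/mL·h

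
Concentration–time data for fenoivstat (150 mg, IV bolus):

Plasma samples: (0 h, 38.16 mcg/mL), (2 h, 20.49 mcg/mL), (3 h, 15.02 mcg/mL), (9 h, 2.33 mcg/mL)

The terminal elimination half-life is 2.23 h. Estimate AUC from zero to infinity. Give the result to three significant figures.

Trapezoidal AUC_0→9:
  [0→2]: (38.16+20.49)/2 × 2 = 58.65
  [2→3]: (20.49+15.02)/2 × 1 = 17.755
  [3→9]: (15.02+2.33)/2 × 6 = 52.05
  Sum = 128.455 mcg/mL·h
k_e = ln2 / t½ = 0.693147 / 2.23 = 0.3108 h^-1
Extrapolated tail: C_last / k_e = 2.33 / 0.3108 = 7.497
AUC_0→∞ = 128.455 + 7.497 = 135.952 mcg/mL·h

AUC = 136 mcg/mL·h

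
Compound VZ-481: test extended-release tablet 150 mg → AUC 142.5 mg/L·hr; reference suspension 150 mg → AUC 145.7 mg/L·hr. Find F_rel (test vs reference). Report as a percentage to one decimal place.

F_rel = 97.8%

F_rel = (AUC_test/D_test) / (AUC_ref/D_ref)
      = (142.5/150) / (145.7/150)
      = 0.95 / 0.971333 = 0.9780 = 97.80%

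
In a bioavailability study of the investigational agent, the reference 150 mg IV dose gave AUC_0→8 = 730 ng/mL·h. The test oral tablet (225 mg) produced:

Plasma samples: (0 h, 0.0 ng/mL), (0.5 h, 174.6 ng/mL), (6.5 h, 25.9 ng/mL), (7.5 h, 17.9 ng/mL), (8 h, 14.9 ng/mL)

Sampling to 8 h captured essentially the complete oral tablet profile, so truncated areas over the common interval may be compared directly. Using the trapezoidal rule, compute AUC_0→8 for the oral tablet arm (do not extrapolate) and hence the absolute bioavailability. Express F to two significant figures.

F = 0.62

Trapezoidal AUC_0→8 (oral tablet):
  [0→0.5]: (0.0+174.6)/2 × 0.5 = 43.65
  [0.5→6.5]: (174.6+25.9)/2 × 6 = 601.5
  [6.5→7.5]: (25.9+17.9)/2 × 1 = 21.9
  [7.5→8]: (17.9+14.9)/2 × 0.5 = 8.2
  Sum = 675.25 ng/mL·h
F = (AUC_ev/D_ev)/(AUC_iv/D_iv) = (675.25/225)/(730/150) = 3.00111/4.86667 = 0.6167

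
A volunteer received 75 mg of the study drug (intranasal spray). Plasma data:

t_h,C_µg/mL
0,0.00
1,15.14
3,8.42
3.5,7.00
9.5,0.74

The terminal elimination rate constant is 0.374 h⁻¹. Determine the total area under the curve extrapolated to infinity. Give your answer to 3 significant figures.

AUC = 60.2 µg/mL·h

Trapezoidal AUC_0→9.5:
  [0→1]: (0.00+15.14)/2 × 1 = 7.57
  [1→3]: (15.14+8.42)/2 × 2 = 23.56
  [3→3.5]: (8.42+7.00)/2 × 0.5 = 3.855
  [3.5→9.5]: (7.00+0.74)/2 × 6 = 23.22
  Sum = 58.205 µg/mL·h
Extrapolated tail: C_last / k_e = 0.74 / 0.374 = 1.979
AUC_0→∞ = 58.205 + 1.979 = 60.184 µg/mL·h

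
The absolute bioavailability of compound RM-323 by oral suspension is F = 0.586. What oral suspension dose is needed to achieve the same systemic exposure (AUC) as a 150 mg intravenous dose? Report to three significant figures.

For equal systemic exposure: F × D_ev = D_iv
D_ev = D_iv / F = 150 / 0.586 = 255.973 mg

D_oral = 256 mg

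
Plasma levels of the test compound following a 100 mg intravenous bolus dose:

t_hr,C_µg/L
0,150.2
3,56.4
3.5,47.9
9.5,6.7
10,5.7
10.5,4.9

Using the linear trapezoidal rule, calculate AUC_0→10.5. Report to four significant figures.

Trapezoidal AUC_0→10.5:
  [0→3]: (150.2+56.4)/2 × 3 = 309.9
  [3→3.5]: (56.4+47.9)/2 × 0.5 = 26.075
  [3.5→9.5]: (47.9+6.7)/2 × 6 = 163.8
  [9.5→10]: (6.7+5.7)/2 × 0.5 = 3.1
  [10→10.5]: (5.7+4.9)/2 × 0.5 = 2.65
  Sum = 505.525 µg/L·hr

AUC = 505.5 µg/L·hr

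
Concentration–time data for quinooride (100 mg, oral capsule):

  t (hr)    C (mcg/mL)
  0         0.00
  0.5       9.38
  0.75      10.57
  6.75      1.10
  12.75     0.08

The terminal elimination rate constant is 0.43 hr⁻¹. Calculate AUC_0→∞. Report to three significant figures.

Trapezoidal AUC_0→12.75:
  [0→0.5]: (0.00+9.38)/2 × 0.5 = 2.345
  [0.5→0.75]: (9.38+10.57)/2 × 0.25 = 2.49375
  [0.75→6.75]: (10.57+1.10)/2 × 6 = 35.01
  [6.75→12.75]: (1.10+0.08)/2 × 6 = 3.54
  Sum = 43.38875 mcg/mL·hr
Extrapolated tail: C_last / k_e = 0.08 / 0.43 = 0.186
AUC_0→∞ = 43.38875 + 0.186 = 43.57475 mcg/mL·hr

AUC = 43.6 mcg/mL·hr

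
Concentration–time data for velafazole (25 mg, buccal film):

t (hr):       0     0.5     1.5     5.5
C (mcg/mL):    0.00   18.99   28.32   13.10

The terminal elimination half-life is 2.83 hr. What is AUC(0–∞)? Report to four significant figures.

Trapezoidal AUC_0→5.5:
  [0→0.5]: (0.00+18.99)/2 × 0.5 = 4.7475
  [0.5→1.5]: (18.99+28.32)/2 × 1 = 23.655
  [1.5→5.5]: (28.32+13.10)/2 × 4 = 82.84
  Sum = 111.2425 mcg/mL·hr
k_e = ln2 / t½ = 0.693147 / 2.83 = 0.2449 hr^-1
Extrapolated tail: C_last / k_e = 13.10 / 0.2449 = 53.491
AUC_0→∞ = 111.2425 + 53.491 = 164.7335 mcg/mL·hr

AUC = 164.7 mcg/mL·hr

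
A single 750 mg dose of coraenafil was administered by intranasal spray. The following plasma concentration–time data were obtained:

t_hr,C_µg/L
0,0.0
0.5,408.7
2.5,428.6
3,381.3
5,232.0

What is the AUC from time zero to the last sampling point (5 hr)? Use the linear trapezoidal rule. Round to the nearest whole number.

AUC = 1755 µg/L·hr

Trapezoidal AUC_0→5:
  [0→0.5]: (0.0+408.7)/2 × 0.5 = 102.175
  [0.5→2.5]: (408.7+428.6)/2 × 2 = 837.3
  [2.5→3]: (428.6+381.3)/2 × 0.5 = 202.475
  [3→5]: (381.3+232.0)/2 × 2 = 613.3
  Sum = 1755.25 µg/L·hr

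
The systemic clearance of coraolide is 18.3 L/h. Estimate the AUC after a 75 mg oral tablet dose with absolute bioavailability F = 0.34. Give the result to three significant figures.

AUC = 1.39 mg/L·h

AUC_0→∞ = F × Dose / CL
        = 0.34 × 75 / 18.3 = 1.39344 mg/L·h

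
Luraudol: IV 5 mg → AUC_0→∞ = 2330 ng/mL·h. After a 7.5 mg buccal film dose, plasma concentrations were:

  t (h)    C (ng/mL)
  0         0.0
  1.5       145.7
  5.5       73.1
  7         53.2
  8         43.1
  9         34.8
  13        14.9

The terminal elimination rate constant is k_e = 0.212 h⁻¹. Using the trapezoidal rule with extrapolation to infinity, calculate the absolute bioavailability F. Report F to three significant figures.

F = 0.257

Trapezoidal AUC_0→13 (buccal film):
  [0→1.5]: (0.0+145.7)/2 × 1.5 = 109.275
  [1.5→5.5]: (145.7+73.1)/2 × 4 = 437.6
  [5.5→7]: (73.1+53.2)/2 × 1.5 = 94.725
  [7→8]: (53.2+43.1)/2 × 1 = 48.15
  [8→9]: (43.1+34.8)/2 × 1 = 38.95
  [9→13]: (34.8+14.9)/2 × 4 = 99.4
  Sum = 828.1 ng/mL·h
Tail: C_last/k_e = 14.9/0.212 = 70.283
AUC_0→∞ (buccal film) = 828.1 + 70.283 = 898.383 ng/mL·h
F = (AUC_ev/D_ev)/(AUC_iv/D_iv) = (898.383/7.5)/(2330/5) = 119.7844/466 = 0.2570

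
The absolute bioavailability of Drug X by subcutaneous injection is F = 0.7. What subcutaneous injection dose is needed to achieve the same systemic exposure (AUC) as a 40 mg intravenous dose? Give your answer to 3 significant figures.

For equal systemic exposure: F × D_ev = D_iv
D_ev = D_iv / F = 40 / 0.7 = 57.1429 mg

D_subcutaneous = 57.1 mg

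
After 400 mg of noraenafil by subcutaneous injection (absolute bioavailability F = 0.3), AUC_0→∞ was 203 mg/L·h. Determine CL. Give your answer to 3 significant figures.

CL = 0.591 L/h

CL = F × Dose / AUC_0→∞
   = 0.3 × 400 / 203 = 0.591133 L/h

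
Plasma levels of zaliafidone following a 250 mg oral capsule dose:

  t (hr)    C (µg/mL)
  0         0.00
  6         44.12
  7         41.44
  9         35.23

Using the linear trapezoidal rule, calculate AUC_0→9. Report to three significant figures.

AUC = 252 µg/mL·hr

Trapezoidal AUC_0→9:
  [0→6]: (0.00+44.12)/2 × 6 = 132.36
  [6→7]: (44.12+41.44)/2 × 1 = 42.78
  [7→9]: (41.44+35.23)/2 × 2 = 76.67
  Sum = 251.81 µg/mL·hr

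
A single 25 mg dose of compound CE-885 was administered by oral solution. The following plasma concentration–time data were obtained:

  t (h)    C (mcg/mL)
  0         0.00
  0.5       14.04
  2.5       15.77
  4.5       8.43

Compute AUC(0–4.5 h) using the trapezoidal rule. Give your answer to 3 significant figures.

AUC = 57.5 mcg/mL·h

Trapezoidal AUC_0→4.5:
  [0→0.5]: (0.00+14.04)/2 × 0.5 = 3.51
  [0.5→2.5]: (14.04+15.77)/2 × 2 = 29.81
  [2.5→4.5]: (15.77+8.43)/2 × 2 = 24.2
  Sum = 57.52 mcg/mL·h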